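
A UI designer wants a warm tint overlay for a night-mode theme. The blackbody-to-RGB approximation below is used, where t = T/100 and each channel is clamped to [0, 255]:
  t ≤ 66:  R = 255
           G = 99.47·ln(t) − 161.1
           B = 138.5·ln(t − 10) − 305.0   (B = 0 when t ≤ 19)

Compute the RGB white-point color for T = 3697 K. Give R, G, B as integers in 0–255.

R=255, G=198, B=151

t = 3697/100 = 36.97; the t ≤ 66 branch applies.
R = 255 by definition for t ≤ 66.
G = 99.47·ln 36.97 − 161.1 = 99.47·3.6101 − 161.1 = 197.997.
B = 138.5·ln(36.97 − 10) − 305.0 = 138.5·ln 26.97 − 305.0 = 138.5·3.2947 − 305.0 = 151.319.
Rounded: (255, 198, 151).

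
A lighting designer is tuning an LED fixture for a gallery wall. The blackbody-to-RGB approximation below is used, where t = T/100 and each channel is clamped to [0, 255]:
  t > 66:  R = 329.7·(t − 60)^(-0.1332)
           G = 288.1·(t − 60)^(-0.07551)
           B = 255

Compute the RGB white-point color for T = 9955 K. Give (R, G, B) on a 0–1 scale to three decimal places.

t = 9955/100 = 99.55; the t > 66 branch applies.
R = 329.7·(99.55 − 60)^(-0.1332) = 329.7·39.55^(-0.1332) = 329.7·0.61272 = 202.013.
G = 288.1·(99.55 − 60)^(-0.07551) = 288.1·39.55^(-0.07551) = 288.1·0.75753 = 218.244.
B = 255 by definition for t > 66.
Dividing each by 255: (0.7922, 0.8559, 1.0000) → (0.792, 0.856, 1.000).

(0.792, 0.856, 1.000)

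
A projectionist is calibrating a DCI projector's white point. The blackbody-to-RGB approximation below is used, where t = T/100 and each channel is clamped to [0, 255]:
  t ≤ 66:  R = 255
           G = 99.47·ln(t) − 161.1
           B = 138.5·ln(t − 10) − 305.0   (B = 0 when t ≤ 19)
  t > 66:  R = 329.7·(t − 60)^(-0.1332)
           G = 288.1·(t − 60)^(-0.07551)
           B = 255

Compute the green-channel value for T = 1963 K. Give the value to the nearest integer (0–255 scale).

135

t = 1963/100 = 19.63; the t ≤ 66 branch applies.
G = 99.47·ln 19.63 − 161.1 = 99.47·2.9771 − 161.1 = 135.028.
Rounded: 135.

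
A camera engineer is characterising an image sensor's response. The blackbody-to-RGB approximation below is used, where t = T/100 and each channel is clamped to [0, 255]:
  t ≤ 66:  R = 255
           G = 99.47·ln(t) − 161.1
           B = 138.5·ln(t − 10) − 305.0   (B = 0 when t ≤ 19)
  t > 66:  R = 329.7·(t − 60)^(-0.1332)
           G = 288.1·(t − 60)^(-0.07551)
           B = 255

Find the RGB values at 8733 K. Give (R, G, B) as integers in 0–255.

(212, 224, 255)

t = 8733/100 = 87.33; the t > 66 branch applies.
R = 329.7·(87.33 − 60)^(-0.1332) = 329.7·27.33^(-0.1332) = 329.7·0.64363 = 212.206.
G = 288.1·(87.33 − 60)^(-0.07551) = 288.1·27.33^(-0.07551) = 288.1·0.77897 = 224.421.
B = 255 by definition for t > 66.
Rounded: (212, 224, 255).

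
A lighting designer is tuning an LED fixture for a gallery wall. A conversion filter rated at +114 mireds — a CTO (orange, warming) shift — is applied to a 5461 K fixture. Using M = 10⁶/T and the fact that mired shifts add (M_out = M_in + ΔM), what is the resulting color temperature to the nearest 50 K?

3350 K

M_in = 10⁶/5461 = 183.12 mireds.
M_out = 183.12 + (+114) = 297.12 mireds.
T_out = 10⁶/297.12 = 3365.7 K → 3350 K.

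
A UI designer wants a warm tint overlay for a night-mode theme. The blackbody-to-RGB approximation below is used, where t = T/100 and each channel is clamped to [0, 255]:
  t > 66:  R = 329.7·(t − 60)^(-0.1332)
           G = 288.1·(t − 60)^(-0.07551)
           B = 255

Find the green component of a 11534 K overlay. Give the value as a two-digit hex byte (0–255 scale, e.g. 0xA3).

t = 11534/100 = 115.34; the t > 66 branch applies.
G = 288.1·(115.34 − 60)^(-0.07551) = 288.1·55.34^(-0.07551) = 288.1·0.73856 = 212.778.
Rounded: 213; in hex, 0xD5.

0xD5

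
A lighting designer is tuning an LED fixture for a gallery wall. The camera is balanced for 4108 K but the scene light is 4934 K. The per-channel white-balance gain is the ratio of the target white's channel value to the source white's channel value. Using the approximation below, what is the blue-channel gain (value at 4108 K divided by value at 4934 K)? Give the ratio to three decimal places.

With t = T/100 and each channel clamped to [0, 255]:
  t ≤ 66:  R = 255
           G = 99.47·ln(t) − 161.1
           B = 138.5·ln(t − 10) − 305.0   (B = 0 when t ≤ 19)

At 4934 K (t = 49.34):
  B = 138.5·ln(49.34 − 10) − 305.0 = 138.5·ln 39.34 − 305.0 = 138.5·3.6722 − 305.0 = 203.605.
At 4108 K (t = 41.08):
  B = 138.5·ln(41.08 − 10) − 305.0 = 138.5·ln 31.08 − 305.0 = 138.5·3.4366 − 305.0 = 170.964.
Gain = 170.964 / 203.605 = 0.8397 → 0.840.

0.840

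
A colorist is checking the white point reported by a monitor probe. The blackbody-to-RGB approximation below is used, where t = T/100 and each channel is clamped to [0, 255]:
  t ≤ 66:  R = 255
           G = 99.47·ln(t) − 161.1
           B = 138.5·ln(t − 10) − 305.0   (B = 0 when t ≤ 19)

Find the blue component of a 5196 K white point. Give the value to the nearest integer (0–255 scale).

t = 5196/100 = 51.96; the t ≤ 66 branch applies.
B = 138.5·ln(51.96 − 10) − 305.0 = 138.5·ln 41.96 − 305.0 = 138.5·3.7367 − 305.0 = 212.535.
Rounded: 213.

213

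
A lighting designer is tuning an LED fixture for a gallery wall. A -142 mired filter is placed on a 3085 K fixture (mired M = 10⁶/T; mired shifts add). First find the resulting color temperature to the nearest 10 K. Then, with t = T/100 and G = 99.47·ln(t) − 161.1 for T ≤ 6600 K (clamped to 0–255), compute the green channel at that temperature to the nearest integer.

237

M_in = 10⁶/3085 = 324.15; M_out = 324.15 + (-142) = 182.15.
T_out = 10⁶/182.15 = 5490.0 K → 5490 K; t = 54.9.
G = 99.47·ln 54.9 − 161.1 = 99.47·4.0055 − 161.1 = 237.328.
Rounded: 237.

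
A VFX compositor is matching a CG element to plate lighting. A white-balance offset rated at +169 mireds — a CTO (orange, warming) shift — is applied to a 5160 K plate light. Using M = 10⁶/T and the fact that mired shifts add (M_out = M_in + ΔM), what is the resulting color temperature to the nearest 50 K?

M_in = 10⁶/5160 = 193.80 mireds.
M_out = 193.80 + (+169) = 362.80 mireds.
T_out = 10⁶/362.80 = 2756.4 K → 2750 K.

2750 K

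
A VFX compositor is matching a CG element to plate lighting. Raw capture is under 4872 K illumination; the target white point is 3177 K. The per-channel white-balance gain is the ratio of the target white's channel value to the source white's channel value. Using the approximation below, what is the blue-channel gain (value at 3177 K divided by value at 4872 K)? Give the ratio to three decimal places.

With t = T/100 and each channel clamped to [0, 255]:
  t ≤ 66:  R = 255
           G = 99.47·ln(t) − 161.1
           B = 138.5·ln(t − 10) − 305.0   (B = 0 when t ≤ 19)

0.604

At 4872 K (t = 48.72):
  B = 138.5·ln(48.72 − 10) − 305.0 = 138.5·ln 38.72 − 305.0 = 138.5·3.6564 − 305.0 = 201.405.
At 3177 K (t = 31.77):
  B = 138.5·ln(31.77 − 10) − 305.0 = 138.5·ln 21.77 − 305.0 = 138.5·3.0805 − 305.0 = 121.654.
Gain = 121.654 / 201.405 = 0.6040 → 0.604.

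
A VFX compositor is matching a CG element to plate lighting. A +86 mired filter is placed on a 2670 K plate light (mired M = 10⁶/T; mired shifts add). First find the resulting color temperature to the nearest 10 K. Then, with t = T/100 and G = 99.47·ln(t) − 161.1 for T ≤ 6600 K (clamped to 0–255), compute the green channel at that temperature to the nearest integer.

M_in = 10⁶/2670 = 374.53; M_out = 374.53 + (+86) = 460.53.
T_out = 10⁶/460.53 = 2171.4 K → 2170 K; t = 21.7.
G = 99.47·ln 21.7 − 161.1 = 99.47·3.0773 − 161.1 = 145.000.
Rounded: 145.

145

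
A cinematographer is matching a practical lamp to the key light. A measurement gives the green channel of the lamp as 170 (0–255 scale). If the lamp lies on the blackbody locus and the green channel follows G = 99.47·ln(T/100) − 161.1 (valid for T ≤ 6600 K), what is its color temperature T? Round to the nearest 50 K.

2800 K

ln t = (170 + 161.1) / 99.47 = 3.3286.
t = e^3.3286 = 27.900.
T = 100·t = 2790 K → 2800 K to the nearest 50 K.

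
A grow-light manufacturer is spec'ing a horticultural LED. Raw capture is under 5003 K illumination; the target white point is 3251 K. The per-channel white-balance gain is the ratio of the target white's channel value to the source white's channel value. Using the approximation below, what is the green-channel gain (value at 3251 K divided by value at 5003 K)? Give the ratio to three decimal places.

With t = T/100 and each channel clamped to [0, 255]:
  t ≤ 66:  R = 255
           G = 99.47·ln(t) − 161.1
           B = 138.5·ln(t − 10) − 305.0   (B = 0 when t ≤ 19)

At 5003 K (t = 50.03):
  G = 99.47·ln 50.03 − 161.1 = 99.47·3.9126 − 161.1 = 228.089.
At 3251 K (t = 32.51):
  G = 99.47·ln 32.51 − 161.1 = 99.47·3.4815 − 161.1 = 185.210.
Gain = 185.210 / 228.089 = 0.8120 → 0.812.

0.812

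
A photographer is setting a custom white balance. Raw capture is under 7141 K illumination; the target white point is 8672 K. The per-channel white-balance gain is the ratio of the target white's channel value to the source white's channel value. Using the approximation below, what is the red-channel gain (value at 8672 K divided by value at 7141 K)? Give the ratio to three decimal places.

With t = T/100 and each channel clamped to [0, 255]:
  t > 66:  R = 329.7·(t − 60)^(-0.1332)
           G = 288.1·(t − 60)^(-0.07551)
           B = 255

At 7141 K (t = 71.41):
  R = 329.7·(71.41 − 60)^(-0.1332) = 329.7·11.41^(-0.1332) = 329.7·0.72305 = 238.390.
At 8672 K (t = 86.72):
  R = 329.7·(86.72 − 60)^(-0.1332) = 329.7·26.72^(-0.1332) = 329.7·0.64557 = 212.845.
Gain = 212.845 / 238.390 = 0.8928 → 0.893.

0.893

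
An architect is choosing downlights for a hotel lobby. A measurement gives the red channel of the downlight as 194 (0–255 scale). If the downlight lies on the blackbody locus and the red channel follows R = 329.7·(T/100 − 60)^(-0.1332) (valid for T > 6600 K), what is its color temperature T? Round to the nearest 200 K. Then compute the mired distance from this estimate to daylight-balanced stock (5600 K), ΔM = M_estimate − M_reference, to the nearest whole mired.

(t − 60)^(-0.1332) = 194/329.7 = 0.58841.
t − 60 = 0.58841^(1/-0.1332) = 0.58841^(-7.508) = 53.593, so t = 113.593.
T = 100·t = 11359 K → 11400 K to the nearest 200 K.
M_estimate = 10⁶/11400 = 87.72; M_reference = 10⁶/5600 = 178.57.
ΔM = 87.72 − 178.57 = -90.85 → -91 mireds.

-91 mireds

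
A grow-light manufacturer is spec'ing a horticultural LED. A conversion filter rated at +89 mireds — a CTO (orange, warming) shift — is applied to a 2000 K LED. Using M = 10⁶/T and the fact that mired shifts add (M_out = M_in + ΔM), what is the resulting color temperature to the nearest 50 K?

M_in = 10⁶/2000 = 500.00 mireds.
M_out = 500.00 + (+89) = 589.00 mireds.
T_out = 10⁶/589.00 = 1697.8 K → 1700 K.

1700 K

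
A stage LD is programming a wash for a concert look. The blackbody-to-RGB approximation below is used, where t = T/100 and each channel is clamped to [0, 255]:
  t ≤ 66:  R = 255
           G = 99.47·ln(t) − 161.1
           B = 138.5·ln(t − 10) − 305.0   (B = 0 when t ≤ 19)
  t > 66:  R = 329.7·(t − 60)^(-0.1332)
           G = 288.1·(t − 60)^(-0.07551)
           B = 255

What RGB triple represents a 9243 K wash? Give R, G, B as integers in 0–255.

t = 9243/100 = 92.43; the t > 66 branch applies.
R = 329.7·(92.43 − 60)^(-0.1332) = 329.7·32.43^(-0.1332) = 329.7·0.62913 = 207.425.
G = 288.1·(92.43 − 60)^(-0.07551) = 288.1·32.43^(-0.07551) = 288.1·0.76897 = 221.540.
B = 255 by definition for t > 66.
Rounded: (207, 222, 255).

R=207, G=222, B=255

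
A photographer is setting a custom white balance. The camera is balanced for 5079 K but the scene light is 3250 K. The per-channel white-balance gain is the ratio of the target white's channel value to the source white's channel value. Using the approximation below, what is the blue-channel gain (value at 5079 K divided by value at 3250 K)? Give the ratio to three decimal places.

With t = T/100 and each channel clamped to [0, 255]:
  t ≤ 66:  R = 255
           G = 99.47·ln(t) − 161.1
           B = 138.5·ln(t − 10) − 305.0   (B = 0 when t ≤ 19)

1.653

At 3250 K (t = 32.5):
  B = 138.5·ln(32.5 − 10) − 305.0 = 138.5·ln 22.5 − 305.0 = 138.5·3.1135 − 305.0 = 126.222.
At 5079 K (t = 50.79):
  B = 138.5·ln(50.79 − 10) − 305.0 = 138.5·ln 40.79 − 305.0 = 138.5·3.7084 − 305.0 = 208.619.
Gain = 208.619 / 126.222 = 1.6528 → 1.653.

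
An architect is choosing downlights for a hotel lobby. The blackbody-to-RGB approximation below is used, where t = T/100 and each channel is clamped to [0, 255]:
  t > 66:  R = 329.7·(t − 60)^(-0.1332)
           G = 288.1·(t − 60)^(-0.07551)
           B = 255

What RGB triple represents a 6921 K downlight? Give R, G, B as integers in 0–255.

t = 6921/100 = 69.21; the t > 66 branch applies.
R = 329.7·(69.21 − 60)^(-0.1332) = 329.7·9.21^(-0.1332) = 329.7·0.74398 = 245.290.
G = 288.1·(69.21 − 60)^(-0.07551) = 288.1·9.21^(-0.07551) = 288.1·0.84565 = 243.631.
B = 255 by definition for t > 66.
Rounded: (245, 244, 255).

R=245, G=244, B=255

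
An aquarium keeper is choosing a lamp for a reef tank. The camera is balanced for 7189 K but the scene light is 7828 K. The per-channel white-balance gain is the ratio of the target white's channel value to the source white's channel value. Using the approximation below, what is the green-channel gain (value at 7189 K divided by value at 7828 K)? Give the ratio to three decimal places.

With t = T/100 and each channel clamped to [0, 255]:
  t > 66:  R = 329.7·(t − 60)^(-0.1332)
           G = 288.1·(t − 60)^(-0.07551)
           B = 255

At 7828 K (t = 78.28):
  G = 288.1·(78.28 − 60)^(-0.07551) = 288.1·18.28^(-0.07551) = 288.1·0.80299 = 231.340.
At 7189 K (t = 71.89):
  G = 288.1·(71.89 − 60)^(-0.07551) = 288.1·11.89^(-0.07551) = 288.1·0.82949 = 238.977.
Gain = 238.977 / 231.340 = 1.0330 → 1.033.

1.033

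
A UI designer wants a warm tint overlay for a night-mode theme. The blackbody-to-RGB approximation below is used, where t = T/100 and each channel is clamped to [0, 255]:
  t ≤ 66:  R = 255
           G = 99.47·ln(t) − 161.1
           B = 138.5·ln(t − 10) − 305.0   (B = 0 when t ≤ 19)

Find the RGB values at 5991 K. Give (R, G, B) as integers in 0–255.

t = 5991/100 = 59.91; the t ≤ 66 branch applies.
R = 255 by definition for t ≤ 66.
G = 99.47·ln 59.91 − 161.1 = 99.47·4.0928 − 161.1 = 246.015.
B = 138.5·ln(59.91 − 10) − 305.0 = 138.5·ln 49.91 − 305.0 = 138.5·3.9102 − 305.0 = 236.566.
Rounded: (255, 246, 237).

(255, 246, 237)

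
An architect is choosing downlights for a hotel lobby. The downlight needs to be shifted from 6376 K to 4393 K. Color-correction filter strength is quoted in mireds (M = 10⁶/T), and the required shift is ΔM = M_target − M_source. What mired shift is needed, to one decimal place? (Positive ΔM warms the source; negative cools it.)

M_source = 10⁶/6376 = 156.838; M_target = 10⁶/4393 = 227.635.
ΔM = 227.635 − 156.838 = 70.797 → +70.8 mireds, a warming shift.

+70.8 mireds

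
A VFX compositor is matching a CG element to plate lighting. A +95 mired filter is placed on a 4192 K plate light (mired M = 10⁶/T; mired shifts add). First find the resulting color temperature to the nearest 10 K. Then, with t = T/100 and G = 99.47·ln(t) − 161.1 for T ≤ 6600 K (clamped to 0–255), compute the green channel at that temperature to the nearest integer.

M_in = 10⁶/4192 = 238.55; M_out = 238.55 + (+95) = 333.55.
T_out = 10⁶/333.55 = 2998.1 K → 3000 K; t = 30.
G = 99.47·ln 30 − 161.1 = 99.47·3.4012 − 161.1 = 177.217.
Rounded: 177.

177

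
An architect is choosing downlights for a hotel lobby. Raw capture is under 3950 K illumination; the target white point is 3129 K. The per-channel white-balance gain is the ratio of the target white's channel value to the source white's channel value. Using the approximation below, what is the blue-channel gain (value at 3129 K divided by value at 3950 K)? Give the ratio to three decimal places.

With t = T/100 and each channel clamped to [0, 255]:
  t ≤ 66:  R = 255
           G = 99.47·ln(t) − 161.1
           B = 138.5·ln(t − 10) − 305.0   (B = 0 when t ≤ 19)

At 3950 K (t = 39.5):
  B = 138.5·ln(39.5 − 10) − 305.0 = 138.5·ln 29.5 − 305.0 = 138.5·3.3844 − 305.0 = 163.738.
At 3129 K (t = 31.29):
  B = 138.5·ln(31.29 − 10) − 305.0 = 138.5·ln 21.29 − 305.0 = 138.5·3.0582 − 305.0 = 118.566.
Gain = 118.566 / 163.738 = 0.7241 → 0.724.

0.724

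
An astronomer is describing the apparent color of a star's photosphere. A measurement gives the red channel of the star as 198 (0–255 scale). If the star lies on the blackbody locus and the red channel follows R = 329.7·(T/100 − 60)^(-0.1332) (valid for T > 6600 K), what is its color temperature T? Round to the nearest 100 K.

10600 K

(t − 60)^(-0.1332) = 198/329.7 = 0.60055.
t − 60 = 0.60055^(1/-0.1332) = 0.60055^(-7.508) = 45.980, so t = 105.980.
T = 100·t = 10598 K → 10600 K to the nearest 100 K.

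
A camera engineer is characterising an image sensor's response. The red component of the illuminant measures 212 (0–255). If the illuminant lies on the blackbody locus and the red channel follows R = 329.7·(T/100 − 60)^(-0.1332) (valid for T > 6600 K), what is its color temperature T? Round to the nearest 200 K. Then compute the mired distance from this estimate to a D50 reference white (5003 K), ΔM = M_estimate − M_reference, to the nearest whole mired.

-86 mireds

(t − 60)^(-0.1332) = 212/329.7 = 0.64301.
t − 60 = 0.64301^(1/-0.1332) = 0.64301^(-7.508) = 27.530, so t = 87.530.
T = 100·t = 8753 K → 8800 K to the nearest 200 K.
M_estimate = 10⁶/8800 = 113.64; M_reference = 10⁶/5003 = 199.88.
ΔM = 113.64 − 199.88 = -86.24 → -86 mireds.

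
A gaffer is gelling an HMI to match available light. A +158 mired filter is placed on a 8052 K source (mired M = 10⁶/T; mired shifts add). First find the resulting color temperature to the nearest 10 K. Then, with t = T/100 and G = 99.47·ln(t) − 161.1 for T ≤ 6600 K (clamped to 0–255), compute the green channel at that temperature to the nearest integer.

194

M_in = 10⁶/8052 = 124.19; M_out = 124.19 + (+158) = 282.19.
T_out = 10⁶/282.19 = 3543.7 K → 3540 K; t = 35.4.
G = 99.47·ln 35.4 − 161.1 = 99.47·3.5667 − 161.1 = 193.681.
Rounded: 194.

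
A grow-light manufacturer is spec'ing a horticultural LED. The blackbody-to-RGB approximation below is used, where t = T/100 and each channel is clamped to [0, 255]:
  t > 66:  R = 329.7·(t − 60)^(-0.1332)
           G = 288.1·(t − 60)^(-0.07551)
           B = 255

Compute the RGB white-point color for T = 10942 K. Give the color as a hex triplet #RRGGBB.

t = 10942/100 = 109.42; the t > 66 branch applies.
R = 329.7·(109.42 − 60)^(-0.1332) = 329.7·49.42^(-0.1332) = 329.7·0.59480 = 196.106.
G = 288.1·(109.42 − 60)^(-0.07551) = 288.1·49.42^(-0.07551) = 288.1·0.74489 = 214.603.
B = 255 by definition for t > 66.
Rounded: (196, 215, 255).
In hex: #C4D7FF.

#C4D7FF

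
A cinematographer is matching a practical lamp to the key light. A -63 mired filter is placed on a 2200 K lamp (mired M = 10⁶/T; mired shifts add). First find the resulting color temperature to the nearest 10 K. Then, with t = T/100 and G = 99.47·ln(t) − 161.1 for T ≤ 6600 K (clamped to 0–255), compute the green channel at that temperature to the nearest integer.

M_in = 10⁶/2200 = 454.55; M_out = 454.55 + (-63) = 391.55.
T_out = 10⁶/391.55 = 2554.0 K → 2550 K; t = 25.5.
G = 99.47·ln 25.5 − 161.1 = 99.47·3.2387 − 161.1 = 161.051.
Rounded: 161.

161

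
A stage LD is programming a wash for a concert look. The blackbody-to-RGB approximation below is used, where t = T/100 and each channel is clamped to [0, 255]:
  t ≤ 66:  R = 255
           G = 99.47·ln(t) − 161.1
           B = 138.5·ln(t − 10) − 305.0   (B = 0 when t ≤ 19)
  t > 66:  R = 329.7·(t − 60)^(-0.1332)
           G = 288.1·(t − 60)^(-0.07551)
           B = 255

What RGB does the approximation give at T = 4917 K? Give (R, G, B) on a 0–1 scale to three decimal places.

t = 4917/100 = 49.17; the t ≤ 66 branch applies.
R = 255 by definition for t ≤ 66.
G = 99.47·ln 49.17 − 161.1 = 99.47·3.8953 − 161.1 = 226.364.
B = 138.5·ln(49.17 − 10) − 305.0 = 138.5·ln 39.17 − 305.0 = 138.5·3.6679 − 305.0 = 203.006.
Dividing each by 255: (1.0000, 0.8877, 0.7961) → (1.000, 0.888, 0.796).

(1.000, 0.888, 0.796)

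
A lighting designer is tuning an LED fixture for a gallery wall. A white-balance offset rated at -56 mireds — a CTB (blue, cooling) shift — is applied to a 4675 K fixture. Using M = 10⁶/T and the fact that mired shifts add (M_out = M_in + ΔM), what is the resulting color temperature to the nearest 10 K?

6330 K

M_in = 10⁶/4675 = 213.90 mireds.
M_out = 213.90 + (-56) = 157.90 mireds.
T_out = 10⁶/157.90 = 6333.0 K → 6330 K.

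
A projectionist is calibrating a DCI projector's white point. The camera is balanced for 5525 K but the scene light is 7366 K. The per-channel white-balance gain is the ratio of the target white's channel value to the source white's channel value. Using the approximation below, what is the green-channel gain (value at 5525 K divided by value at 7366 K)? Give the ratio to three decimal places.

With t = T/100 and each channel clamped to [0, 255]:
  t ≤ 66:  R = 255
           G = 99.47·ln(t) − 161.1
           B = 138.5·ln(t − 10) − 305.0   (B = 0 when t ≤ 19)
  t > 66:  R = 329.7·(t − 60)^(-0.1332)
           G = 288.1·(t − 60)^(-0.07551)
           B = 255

1.006

At 7366 K (t = 73.66):
  G = 288.1·(73.66 − 60)^(-0.07551) = 288.1·13.66^(-0.07551) = 288.1·0.82085 = 236.486.
At 5525 K (t = 55.25):
  G = 99.47·ln 55.25 − 161.1 = 99.47·4.0119 − 161.1 = 237.961.
Gain = 237.961 / 236.486 = 1.0062 → 1.006.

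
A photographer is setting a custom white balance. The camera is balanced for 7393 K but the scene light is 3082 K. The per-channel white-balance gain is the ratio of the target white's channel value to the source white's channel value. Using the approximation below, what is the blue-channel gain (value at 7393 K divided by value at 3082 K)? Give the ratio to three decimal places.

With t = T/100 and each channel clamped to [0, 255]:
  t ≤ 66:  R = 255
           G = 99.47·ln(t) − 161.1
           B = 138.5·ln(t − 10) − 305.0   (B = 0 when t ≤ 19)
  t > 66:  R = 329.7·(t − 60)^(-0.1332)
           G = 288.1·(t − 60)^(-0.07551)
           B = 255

2.208

At 3082 K (t = 30.82):
  B = 138.5·ln(30.82 − 10) − 305.0 = 138.5·ln 20.82 − 305.0 = 138.5·3.0359 − 305.0 = 115.474.
At 7393 K (t = 73.93):
  B = 255 by definition for t > 66.
Gain = 255.000 / 115.474 = 2.2083 → 2.208.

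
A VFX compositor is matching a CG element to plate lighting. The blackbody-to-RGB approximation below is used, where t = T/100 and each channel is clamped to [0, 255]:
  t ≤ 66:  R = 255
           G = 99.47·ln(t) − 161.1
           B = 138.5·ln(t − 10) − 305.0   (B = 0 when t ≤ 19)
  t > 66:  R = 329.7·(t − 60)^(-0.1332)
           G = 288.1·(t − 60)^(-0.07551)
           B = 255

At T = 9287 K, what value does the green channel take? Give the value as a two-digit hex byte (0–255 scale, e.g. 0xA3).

t = 9287/100 = 92.87; the t > 66 branch applies.
G = 288.1·(92.87 − 60)^(-0.07551) = 288.1·32.87^(-0.07551) = 288.1·0.76819 = 221.314.
Rounded: 221; in hex, 0xDD.

0xDD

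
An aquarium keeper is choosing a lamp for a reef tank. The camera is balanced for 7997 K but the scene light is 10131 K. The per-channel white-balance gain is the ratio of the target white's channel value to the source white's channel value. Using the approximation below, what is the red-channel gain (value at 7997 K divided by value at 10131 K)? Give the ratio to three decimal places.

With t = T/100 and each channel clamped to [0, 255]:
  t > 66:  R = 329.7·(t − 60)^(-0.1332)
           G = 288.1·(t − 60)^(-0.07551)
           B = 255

1.102

At 10131 K (t = 101.31):
  R = 329.7·(101.31 − 60)^(-0.1332) = 329.7·41.31^(-0.1332) = 329.7·0.60917 = 200.845.
At 7997 K (t = 79.97):
  R = 329.7·(79.97 − 60)^(-0.1332) = 329.7·19.97^(-0.1332) = 329.7·0.67110 = 221.263.
Gain = 221.263 / 200.845 = 1.1017 → 1.102.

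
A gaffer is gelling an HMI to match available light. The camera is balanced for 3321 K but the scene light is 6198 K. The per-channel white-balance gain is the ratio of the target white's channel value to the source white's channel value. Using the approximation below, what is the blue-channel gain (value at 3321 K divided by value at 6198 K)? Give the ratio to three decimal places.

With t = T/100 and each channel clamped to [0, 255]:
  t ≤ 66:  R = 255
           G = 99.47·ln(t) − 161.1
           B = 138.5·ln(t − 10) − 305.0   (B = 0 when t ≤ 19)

0.539

At 6198 K (t = 61.98):
  B = 138.5·ln(61.98 − 10) − 305.0 = 138.5·ln 51.98 − 305.0 = 138.5·3.9509 − 305.0 = 242.194.
At 3321 K (t = 33.21):
  B = 138.5·ln(33.21 − 10) − 305.0 = 138.5·ln 23.21 − 305.0 = 138.5·3.1446 − 305.0 = 130.525.
Gain = 130.525 / 242.194 = 0.5389 → 0.539.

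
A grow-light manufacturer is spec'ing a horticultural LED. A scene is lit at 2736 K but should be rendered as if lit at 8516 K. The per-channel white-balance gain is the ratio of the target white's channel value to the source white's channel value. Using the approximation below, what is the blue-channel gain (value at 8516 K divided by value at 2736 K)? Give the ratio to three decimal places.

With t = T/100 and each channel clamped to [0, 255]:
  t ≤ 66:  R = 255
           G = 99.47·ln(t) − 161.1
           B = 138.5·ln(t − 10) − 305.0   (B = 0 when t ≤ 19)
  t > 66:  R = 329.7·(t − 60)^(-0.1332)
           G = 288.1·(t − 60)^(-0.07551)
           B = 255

2.824

At 2736 K (t = 27.36):
  B = 138.5·ln(27.36 − 10) − 305.0 = 138.5·ln 17.36 − 305.0 = 138.5·2.8542 − 305.0 = 90.302.
At 8516 K (t = 85.16):
  B = 255 by definition for t > 66.
Gain = 255.000 / 90.302 = 2.8238 → 2.824.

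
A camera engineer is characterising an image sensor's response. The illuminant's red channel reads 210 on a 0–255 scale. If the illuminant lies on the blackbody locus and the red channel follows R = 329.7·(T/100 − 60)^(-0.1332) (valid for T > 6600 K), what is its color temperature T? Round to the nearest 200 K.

9000 K

(t − 60)^(-0.1332) = 210/329.7 = 0.63694.
t − 60 = 0.63694^(1/-0.1332) = 0.63694^(-7.508) = 29.561, so t = 89.561.
T = 100·t = 8956 K → 9000 K to the nearest 200 K.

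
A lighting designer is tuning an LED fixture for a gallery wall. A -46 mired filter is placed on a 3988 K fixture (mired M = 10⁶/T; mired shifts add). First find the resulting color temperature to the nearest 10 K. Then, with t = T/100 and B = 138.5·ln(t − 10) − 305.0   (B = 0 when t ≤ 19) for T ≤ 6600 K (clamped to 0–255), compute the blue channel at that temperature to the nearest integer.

202

M_in = 10⁶/3988 = 250.75; M_out = 250.75 + (-46) = 204.75.
T_out = 10⁶/204.75 = 4884.0 K → 4880 K; t = 48.8.
B = 138.5·ln(48.8 − 10) − 305.0 = 138.5·ln 38.8 − 305.0 = 138.5·3.6584 − 305.0 = 201.691.
Rounded: 202.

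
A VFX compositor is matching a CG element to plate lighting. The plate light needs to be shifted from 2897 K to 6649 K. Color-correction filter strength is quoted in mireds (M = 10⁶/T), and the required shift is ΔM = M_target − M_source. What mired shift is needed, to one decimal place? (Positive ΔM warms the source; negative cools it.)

M_source = 10⁶/2897 = 345.185; M_target = 10⁶/6649 = 150.399.
ΔM = 150.399 − 345.185 = -194.786 → -194.8 mireds, a cooling shift.

-194.8 mireds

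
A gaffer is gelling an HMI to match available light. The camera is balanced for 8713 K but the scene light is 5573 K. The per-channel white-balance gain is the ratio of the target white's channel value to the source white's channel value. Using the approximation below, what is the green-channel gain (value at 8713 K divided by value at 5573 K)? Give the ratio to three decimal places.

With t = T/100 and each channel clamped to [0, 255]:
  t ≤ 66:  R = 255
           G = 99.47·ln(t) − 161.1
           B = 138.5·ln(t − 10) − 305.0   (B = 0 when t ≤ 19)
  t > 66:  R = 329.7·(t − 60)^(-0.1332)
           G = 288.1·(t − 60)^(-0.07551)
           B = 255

At 5573 K (t = 55.73):
  G = 99.47·ln 55.73 − 161.1 = 99.47·4.0205 − 161.1 = 238.821.
At 8713 K (t = 87.13):
  G = 288.1·(87.13 − 60)^(-0.07551) = 288.1·27.13^(-0.07551) = 288.1·0.77940 = 224.545.
Gain = 224.545 / 238.821 = 0.9402 → 0.940.

0.940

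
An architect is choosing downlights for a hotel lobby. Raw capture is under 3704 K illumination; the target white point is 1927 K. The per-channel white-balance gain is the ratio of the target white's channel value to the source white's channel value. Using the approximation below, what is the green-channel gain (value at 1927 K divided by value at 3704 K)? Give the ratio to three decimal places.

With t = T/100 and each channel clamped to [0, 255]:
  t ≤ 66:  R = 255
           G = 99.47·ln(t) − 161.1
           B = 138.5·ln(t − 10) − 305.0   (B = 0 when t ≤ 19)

At 3704 K (t = 37.04):
  G = 99.47·ln 37.04 − 161.1 = 99.47·3.6120 − 161.1 = 198.185.
At 1927 K (t = 19.27):
  G = 99.47·ln 19.27 − 161.1 = 99.47·2.9585 − 161.1 = 133.187.
Gain = 133.187 / 198.185 = 0.6720 → 0.672.

0.672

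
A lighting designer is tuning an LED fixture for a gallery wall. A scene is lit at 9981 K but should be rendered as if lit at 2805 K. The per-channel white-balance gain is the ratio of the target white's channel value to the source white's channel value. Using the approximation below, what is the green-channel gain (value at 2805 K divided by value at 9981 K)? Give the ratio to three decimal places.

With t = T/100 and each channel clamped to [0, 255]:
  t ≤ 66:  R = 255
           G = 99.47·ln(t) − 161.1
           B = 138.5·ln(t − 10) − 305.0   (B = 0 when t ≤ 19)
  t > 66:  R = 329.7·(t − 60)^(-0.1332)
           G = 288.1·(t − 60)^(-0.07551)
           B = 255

0.782

At 9981 K (t = 99.81):
  G = 288.1·(99.81 − 60)^(-0.07551) = 288.1·39.81^(-0.07551) = 288.1·0.75715 = 218.136.
At 2805 K (t = 28.05):
  G = 99.47·ln 28.05 − 161.1 = 99.47·3.3340 − 161.1 = 170.532.
Gain = 170.532 / 218.136 = 0.7818 → 0.782.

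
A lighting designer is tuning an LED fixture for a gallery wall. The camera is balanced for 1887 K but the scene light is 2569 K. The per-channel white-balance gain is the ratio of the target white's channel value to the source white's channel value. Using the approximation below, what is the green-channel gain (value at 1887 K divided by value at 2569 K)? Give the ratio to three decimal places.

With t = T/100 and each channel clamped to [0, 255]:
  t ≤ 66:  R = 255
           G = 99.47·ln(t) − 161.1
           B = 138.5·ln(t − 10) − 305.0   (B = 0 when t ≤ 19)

At 2569 K (t = 25.69):
  G = 99.47·ln 25.69 − 161.1 = 99.47·3.2461 − 161.1 = 161.790.
At 1887 K (t = 18.87):
  G = 99.47·ln 18.87 − 161.1 = 99.47·2.9376 − 161.1 = 131.100.
Gain = 131.100 / 161.790 = 0.8103 → 0.810.

0.810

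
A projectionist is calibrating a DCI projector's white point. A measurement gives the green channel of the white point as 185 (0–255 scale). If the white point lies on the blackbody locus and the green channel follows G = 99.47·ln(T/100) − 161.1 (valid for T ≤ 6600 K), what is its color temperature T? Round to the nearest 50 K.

3250 K

ln t = (185 + 161.1) / 99.47 = 3.4794.
t = e^3.4794 = 32.442.
T = 100·t = 3244 K → 3250 K to the nearest 50 K.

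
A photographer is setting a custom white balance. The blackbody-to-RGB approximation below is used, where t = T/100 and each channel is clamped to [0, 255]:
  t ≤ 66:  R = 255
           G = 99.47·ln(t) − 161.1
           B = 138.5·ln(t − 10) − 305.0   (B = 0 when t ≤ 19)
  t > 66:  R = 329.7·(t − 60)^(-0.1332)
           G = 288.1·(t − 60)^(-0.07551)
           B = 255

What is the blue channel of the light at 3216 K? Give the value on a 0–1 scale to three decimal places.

t = 3216/100 = 32.16; the t ≤ 66 branch applies.
B = 138.5·ln(32.16 − 10) − 305.0 = 138.5·ln 22.16 − 305.0 = 138.5·3.0983 − 305.0 = 124.113.
On a 0–1 scale: 124.113/255 = 0.4867 → 0.487.

0.487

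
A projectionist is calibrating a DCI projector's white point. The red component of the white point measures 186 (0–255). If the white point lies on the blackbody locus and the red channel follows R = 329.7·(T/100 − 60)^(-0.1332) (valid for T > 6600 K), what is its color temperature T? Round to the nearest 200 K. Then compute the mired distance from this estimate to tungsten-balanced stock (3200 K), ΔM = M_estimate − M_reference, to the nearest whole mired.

-238 mireds

(t − 60)^(-0.1332) = 186/329.7 = 0.56415.
t − 60 = 0.56415^(1/-0.1332) = 0.56415^(-7.508) = 73.521, so t = 133.521.
T = 100·t = 13352 K → 13400 K to the nearest 200 K.
M_estimate = 10⁶/13400 = 74.63; M_reference = 10⁶/3200 = 312.50.
ΔM = 74.63 − 312.50 = -237.87 → -238 mireds.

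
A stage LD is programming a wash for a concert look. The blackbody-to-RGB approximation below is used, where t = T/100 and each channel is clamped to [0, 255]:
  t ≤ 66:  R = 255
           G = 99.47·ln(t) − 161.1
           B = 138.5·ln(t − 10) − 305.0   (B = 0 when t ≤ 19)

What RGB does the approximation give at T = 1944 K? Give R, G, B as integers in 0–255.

R=255, G=134, B=6

t = 1944/100 = 19.44; the t ≤ 66 branch applies.
R = 255 by definition for t ≤ 66.
G = 99.47·ln 19.44 − 161.1 = 99.47·2.9673 − 161.1 = 134.061.
B = 138.5·ln(19.44 − 10) − 305.0 = 138.5·ln 9.44 − 305.0 = 138.5·2.2450 − 305.0 = 5.926.
Rounded: (255, 134, 6).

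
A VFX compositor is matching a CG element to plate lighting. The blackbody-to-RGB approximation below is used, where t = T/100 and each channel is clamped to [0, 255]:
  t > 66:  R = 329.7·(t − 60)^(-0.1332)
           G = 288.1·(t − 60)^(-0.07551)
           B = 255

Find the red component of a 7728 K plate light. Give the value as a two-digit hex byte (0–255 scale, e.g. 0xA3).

t = 7728/100 = 77.28; the t > 66 branch applies.
R = 329.7·(77.28 − 60)^(-0.1332) = 329.7·17.28^(-0.1332) = 329.7·0.68416 = 225.568.
Rounded: 226; in hex, 0xE2.

0xE2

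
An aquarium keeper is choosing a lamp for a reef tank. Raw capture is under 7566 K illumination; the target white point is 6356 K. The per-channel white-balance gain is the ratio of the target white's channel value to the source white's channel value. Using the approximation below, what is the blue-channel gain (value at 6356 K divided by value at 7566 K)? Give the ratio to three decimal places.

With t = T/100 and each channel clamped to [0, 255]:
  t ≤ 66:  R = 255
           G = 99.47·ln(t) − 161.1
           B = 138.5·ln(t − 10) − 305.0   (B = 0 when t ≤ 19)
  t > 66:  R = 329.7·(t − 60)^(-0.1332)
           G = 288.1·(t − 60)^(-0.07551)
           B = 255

0.966

At 7566 K (t = 75.66):
  B = 255 by definition for t > 66.
At 6356 K (t = 63.56):
  B = 138.5·ln(63.56 − 10) − 305.0 = 138.5·ln 53.56 − 305.0 = 138.5·3.9808 − 305.0 = 246.341.
Gain = 246.341 / 255.000 = 0.9660 → 0.966.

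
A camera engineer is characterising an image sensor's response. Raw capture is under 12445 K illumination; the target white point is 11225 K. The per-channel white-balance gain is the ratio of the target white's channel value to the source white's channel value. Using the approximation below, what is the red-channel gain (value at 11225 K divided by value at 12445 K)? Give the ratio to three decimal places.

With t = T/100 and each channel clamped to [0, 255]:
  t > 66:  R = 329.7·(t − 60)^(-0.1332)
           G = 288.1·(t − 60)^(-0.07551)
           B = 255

1.028

At 12445 K (t = 124.45):
  R = 329.7·(124.45 − 60)^(-0.1332) = 329.7·64.45^(-0.1332) = 329.7·0.57413 = 189.291.
At 11225 K (t = 112.25):
  R = 329.7·(112.25 − 60)^(-0.1332) = 329.7·52.25^(-0.1332) = 329.7·0.59041 = 194.657.
Gain = 194.657 / 189.291 = 1.0283 → 1.028.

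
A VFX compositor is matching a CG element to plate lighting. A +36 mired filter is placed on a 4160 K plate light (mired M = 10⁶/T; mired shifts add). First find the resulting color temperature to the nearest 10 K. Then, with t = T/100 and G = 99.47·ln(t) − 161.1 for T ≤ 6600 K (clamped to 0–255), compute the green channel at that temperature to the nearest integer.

M_in = 10⁶/4160 = 240.38; M_out = 240.38 + (+36) = 276.38.
T_out = 10⁶/276.38 = 3618.1 K → 3620 K; t = 36.2.
G = 99.47·ln 36.2 − 161.1 = 99.47·3.5891 − 161.1 = 195.904.
Rounded: 196.

196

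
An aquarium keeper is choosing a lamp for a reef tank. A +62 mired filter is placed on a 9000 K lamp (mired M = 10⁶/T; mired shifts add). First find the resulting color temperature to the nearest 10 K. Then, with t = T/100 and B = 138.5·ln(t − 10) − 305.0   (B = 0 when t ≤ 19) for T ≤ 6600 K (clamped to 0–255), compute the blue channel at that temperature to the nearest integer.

M_in = 10⁶/9000 = 111.11; M_out = 111.11 + (+62) = 173.11.
T_out = 10⁶/173.11 = 5776.6 K → 5780 K; t = 57.8.
B = 138.5·ln(57.8 − 10) − 305.0 = 138.5·ln 47.8 − 305.0 = 138.5·3.8670 − 305.0 = 230.583.
Rounded: 231.

231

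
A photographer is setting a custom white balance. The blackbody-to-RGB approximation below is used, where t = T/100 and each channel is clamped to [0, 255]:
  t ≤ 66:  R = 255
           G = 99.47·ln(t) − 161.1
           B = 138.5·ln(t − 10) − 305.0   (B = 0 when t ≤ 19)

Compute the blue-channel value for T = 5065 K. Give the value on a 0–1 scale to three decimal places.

t = 5065/100 = 50.65; the t ≤ 66 branch applies.
B = 138.5·ln(50.65 − 10) − 305.0 = 138.5·ln 40.65 − 305.0 = 138.5·3.7050 − 305.0 = 208.142.
On a 0–1 scale: 208.142/255 = 0.8162 → 0.816.

0.816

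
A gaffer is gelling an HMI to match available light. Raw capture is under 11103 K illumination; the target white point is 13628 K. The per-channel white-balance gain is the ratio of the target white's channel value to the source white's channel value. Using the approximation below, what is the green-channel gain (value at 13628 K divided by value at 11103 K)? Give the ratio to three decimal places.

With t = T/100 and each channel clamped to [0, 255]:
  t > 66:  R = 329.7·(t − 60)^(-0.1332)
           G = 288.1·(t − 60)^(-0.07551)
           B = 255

At 11103 K (t = 111.03):
  G = 288.1·(111.03 − 60)^(-0.07551) = 288.1·51.03^(-0.07551) = 288.1·0.74309 = 214.085.
At 13628 K (t = 136.28):
  G = 288.1·(136.28 − 60)^(-0.07551) = 288.1·76.28^(-0.07551) = 288.1·0.72087 = 207.684.
Gain = 207.684 / 214.085 = 0.9701 → 0.970.

0.970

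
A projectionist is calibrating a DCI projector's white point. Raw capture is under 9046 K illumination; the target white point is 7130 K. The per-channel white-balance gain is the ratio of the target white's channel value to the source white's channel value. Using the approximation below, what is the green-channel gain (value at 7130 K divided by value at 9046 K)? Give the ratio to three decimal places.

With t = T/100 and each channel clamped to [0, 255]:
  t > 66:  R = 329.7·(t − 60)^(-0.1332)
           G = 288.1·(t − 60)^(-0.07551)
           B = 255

At 9046 K (t = 90.46):
  G = 288.1·(90.46 − 60)^(-0.07551) = 288.1·30.46^(-0.07551) = 288.1·0.77262 = 222.591.
At 7130 K (t = 71.3):
  G = 288.1·(71.3 − 60)^(-0.07551) = 288.1·11.3^(-0.07551) = 288.1·0.83269 = 239.897.
Gain = 239.897 / 222.591 = 1.0778 → 1.078.

1.078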